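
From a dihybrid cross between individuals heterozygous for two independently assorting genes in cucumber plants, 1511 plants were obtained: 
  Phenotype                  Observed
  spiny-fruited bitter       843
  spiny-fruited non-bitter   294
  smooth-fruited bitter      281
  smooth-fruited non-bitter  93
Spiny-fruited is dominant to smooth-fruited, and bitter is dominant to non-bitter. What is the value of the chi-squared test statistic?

A dihybrid F₂ with independent assortment and complete dominance at both loci gives a 9:3:3:1 phenotypic ratio.
Under the 9:3:3:1 hypothesis (Σ ratio = 16, N = 1511):
  spiny-fruited bitter: 1511 × 9/16 = 849.9375
  spiny-fruited non-bitter: 1511 × 3/16 = 283.3125
  smooth-fruited bitter: 1511 × 3/16 = 283.3125
  smooth-fruited non-bitter: 1511 × 1/16 = 94.4375
χ² = Σ (O − E)² / E
  spiny-fruited bitter: (843 − 849.9375)² / 849.9375 = 0.0566
  spiny-fruited non-bitter: (294 − 283.3125)² / 283.3125 = 0.4032
  smooth-fruited bitter: (281 − 283.3125)² / 283.3125 = 0.0189
  smooth-fruited non-bitter: (93 − 94.4375)² / 94.4375 = 0.0219
χ² = 0.0566 + 0.4032 + 0.0189 + 0.0219 = 0.5006 ≈ 0.501

0.501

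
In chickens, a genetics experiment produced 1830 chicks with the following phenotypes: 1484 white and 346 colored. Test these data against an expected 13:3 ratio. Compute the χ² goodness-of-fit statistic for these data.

0.030

Under the 13:3 hypothesis (Σ ratio = 16, N = 1830):
  white: 1830 × 13/16 = 1486.875
  colored: 1830 × 3/16 = 343.125
χ² = Σ (O − E)² / E
  white: (1484 − 1486.875)² / 1486.875 = 0.0056
  colored: (346 − 343.125)² / 343.125 = 0.0241
χ² = 0.0056 + 0.0241 = 0.0297 ≈ 0.030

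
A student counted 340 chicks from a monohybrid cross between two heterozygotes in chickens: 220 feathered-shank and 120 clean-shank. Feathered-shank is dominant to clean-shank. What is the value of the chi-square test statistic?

For a monohybrid cross between heterozygotes with complete dominance, the expected phenotypic ratio is 3:1.
Under the 3:1 hypothesis (Σ ratio = 4, N = 340):
  feathered-shank: 340 × 3/4 = 255
  clean-shank: 340 × 1/4 = 85
χ² = Σ (O − E)² / E
  feathered-shank: (220 − 255)² / 255 = 4.8039
  clean-shank: (120 − 85)² / 85 = 14.4118
χ² = 4.8039 + 14.4118 = 19.2157 ≈ 19.216

19.216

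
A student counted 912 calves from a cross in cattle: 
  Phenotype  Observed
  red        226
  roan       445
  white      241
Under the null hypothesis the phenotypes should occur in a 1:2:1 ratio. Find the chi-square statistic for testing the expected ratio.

1.024

Under the 1:2:1 hypothesis (Σ ratio = 4, N = 912):
  red: 912 × 1/4 = 228
  roan: 912 × 2/4 = 456
  white: 912 × 1/4 = 228
χ² = Σ (O − E)² / E
  red: (226 − 228)² / 228 = 0.0175
  roan: (445 − 456)² / 456 = 0.2654
  white: (241 − 228)² / 228 = 0.7412
χ² = 0.0175 + 0.2654 + 0.7412 = 1.0241 ≈ 1.024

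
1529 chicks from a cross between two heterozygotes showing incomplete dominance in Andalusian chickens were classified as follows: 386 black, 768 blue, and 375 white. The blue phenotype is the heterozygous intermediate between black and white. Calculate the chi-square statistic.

With incomplete dominance, a heterozygote × heterozygote cross gives a 1:2:1 phenotypic ratio.
Expected counts for N = 1529 under a 1:2:1 ratio (total parts = 4):
  black: 1529 × 1/4 = 382.25
  blue: 1529 × 2/4 = 764.5
  white: 1529 × 1/4 = 382.25
χ² = Σ (O − E)² / E
  black: (386 − 382.25)² / 382.25 = 0.0368
  blue: (768 − 764.5)² / 764.5 = 0.0160
  white: (375 − 382.25)² / 382.25 = 0.1375
χ² = 0.0368 + 0.0160 + 0.1375 = 0.1903 ≈ 0.190

0.190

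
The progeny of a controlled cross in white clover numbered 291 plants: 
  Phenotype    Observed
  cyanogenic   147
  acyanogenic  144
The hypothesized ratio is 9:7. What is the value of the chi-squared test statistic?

Expected counts for N = 291 under a 9:7 ratio (total parts = 16):
  cyanogenic: 291 × 9/16 = 163.6875
  acyanogenic: 291 × 7/16 = 127.3125
χ² = Σ (O − E)² / E
  cyanogenic: (147 − 163.6875)² / 163.6875 = 1.7012
  acyanogenic: (144 − 127.3125)² / 127.3125 = 2.1873
χ² = 1.7012 + 2.1873 = 3.8885 ≈ 3.889

3.889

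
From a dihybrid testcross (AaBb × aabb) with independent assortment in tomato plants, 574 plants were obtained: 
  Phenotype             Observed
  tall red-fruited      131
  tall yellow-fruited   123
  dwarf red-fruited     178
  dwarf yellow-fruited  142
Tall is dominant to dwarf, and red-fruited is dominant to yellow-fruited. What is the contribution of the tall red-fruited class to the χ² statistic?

A dihybrid testcross with independent assortment gives a 1:1:1:1 ratio.
Total ratio parts = 4. Expected numbers out of 574:
  tall red-fruited: 574 × 1/4 = 143.5
  tall yellow-fruited: 574 × 1/4 = 143.5
  dwarf red-fruited: 574 × 1/4 = 143.5
  dwarf yellow-fruited: 574 × 1/4 = 143.5
Contribution of tall red-fruited: (131 − 143.5)² / 143.5 = 1.0889

1.089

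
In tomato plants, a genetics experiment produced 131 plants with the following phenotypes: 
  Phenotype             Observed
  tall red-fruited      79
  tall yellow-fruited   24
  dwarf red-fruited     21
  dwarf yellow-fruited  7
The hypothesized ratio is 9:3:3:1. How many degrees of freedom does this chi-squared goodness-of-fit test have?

3

A goodness-of-fit test with 4 phenotype classes has df = 4 − 1 = 3.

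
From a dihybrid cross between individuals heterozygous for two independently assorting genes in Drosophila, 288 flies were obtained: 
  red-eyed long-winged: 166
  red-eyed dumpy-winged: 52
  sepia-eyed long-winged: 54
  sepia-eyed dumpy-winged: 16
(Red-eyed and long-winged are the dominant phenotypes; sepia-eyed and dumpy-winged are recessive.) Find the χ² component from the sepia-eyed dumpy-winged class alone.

A dihybrid F₂ with independent assortment and complete dominance at both loci gives a 9:3:3:1 phenotypic ratio.
The 9:3:3:1 ratio has 16 parts, so with N = 288 the expected counts are:
  red-eyed long-winged: 288 × 9/16 = 162
  red-eyed dumpy-winged: 288 × 3/16 = 54
  sepia-eyed long-winged: 288 × 3/16 = 54
  sepia-eyed dumpy-winged: 288 × 1/16 = 18
Contribution of sepia-eyed dumpy-winged: (16 − 18)² / 18 = 0.2222

0.222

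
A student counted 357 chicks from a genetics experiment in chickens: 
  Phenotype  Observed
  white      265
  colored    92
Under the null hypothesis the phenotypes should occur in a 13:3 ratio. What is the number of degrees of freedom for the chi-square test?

1

A goodness-of-fit test with 2 phenotype classes has df = 2 − 1 = 1.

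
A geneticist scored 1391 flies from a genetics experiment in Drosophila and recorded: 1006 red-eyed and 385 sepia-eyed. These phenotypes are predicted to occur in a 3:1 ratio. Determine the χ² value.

Under the 3:1 hypothesis (Σ ratio = 4, N = 1391):
  red-eyed: 1391 × 3/4 = 1043.25
  sepia-eyed: 1391 × 1/4 = 347.75
χ² = Σ (O − E)² / E
  red-eyed: (1006 − 1043.25)² / 1043.25 = 1.3300
  sepia-eyed: (385 − 347.75)² / 347.75 = 3.9901
χ² = 1.3300 + 3.9901 = 5.3201 ≈ 5.320

5.320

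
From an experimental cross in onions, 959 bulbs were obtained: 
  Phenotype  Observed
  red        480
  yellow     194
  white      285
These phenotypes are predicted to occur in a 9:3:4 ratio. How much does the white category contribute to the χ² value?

8.540

The 9:3:4 ratio has 16 parts, so with N = 959 the expected counts are:
  red: 959 × 9/16 = 539.4375
  yellow: 959 × 3/16 = 179.8125
  white: 959 × 4/16 = 239.75
Contribution of white: (285 − 239.75)² / 239.75 = 8.5404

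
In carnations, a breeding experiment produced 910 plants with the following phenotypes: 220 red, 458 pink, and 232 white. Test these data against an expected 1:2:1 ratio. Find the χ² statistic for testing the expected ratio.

0.356

Expected counts for N = 910 under a 1:2:1 ratio (total parts = 4):
  red: 910 × 1/4 = 227.5
  pink: 910 × 2/4 = 455
  white: 910 × 1/4 = 227.5
χ² = Σ (O − E)² / E
  red: (220 − 227.5)² / 227.5 = 0.2473
  pink: (458 − 455)² / 455 = 0.0198
  white: (232 − 227.5)² / 227.5 = 0.0890
χ² = 0.2473 + 0.0198 + 0.0890 = 0.3561 ≈ 0.356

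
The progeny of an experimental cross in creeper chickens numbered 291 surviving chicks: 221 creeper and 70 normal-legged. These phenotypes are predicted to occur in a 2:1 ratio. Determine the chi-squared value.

Total ratio parts = 3. Expected numbers out of 291:
  creeper: 291 × 2/3 = 194
  normal-legged: 291 × 1/3 = 97
χ² = Σ (O − E)² / E
  creeper: (221 − 194)² / 194 = 3.7577
  normal-legged: (70 − 97)² / 97 = 7.5155
χ² = 3.7577 + 7.5155 = 11.2732 ≈ 11.273

11.273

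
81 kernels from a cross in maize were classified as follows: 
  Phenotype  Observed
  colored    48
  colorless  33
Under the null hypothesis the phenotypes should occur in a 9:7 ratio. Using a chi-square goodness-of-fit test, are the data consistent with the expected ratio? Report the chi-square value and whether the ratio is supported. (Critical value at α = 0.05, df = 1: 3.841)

0.298; consistent

The 9:7 ratio has 16 parts, so with N = 81 the expected counts are:
  colored: 81 × 9/16 = 45.5625
  colorless: 81 × 7/16 = 35.4375
χ² = Σ (O − E)² / E
  colored: (48 − 45.5625)² / 45.5625 = 0.1304
  colorless: (33 − 35.4375)² / 35.4375 = 0.1677
χ² = 0.1304 + 0.1677 = 0.2981 ≈ 0.298
Degrees of freedom = 2 − 1 = 1; critical value at α = 0.05 is 3.841.
Since 0.298 < 3.841, we fail to reject the null hypothesis — the data are consistent with the 9:7 ratio.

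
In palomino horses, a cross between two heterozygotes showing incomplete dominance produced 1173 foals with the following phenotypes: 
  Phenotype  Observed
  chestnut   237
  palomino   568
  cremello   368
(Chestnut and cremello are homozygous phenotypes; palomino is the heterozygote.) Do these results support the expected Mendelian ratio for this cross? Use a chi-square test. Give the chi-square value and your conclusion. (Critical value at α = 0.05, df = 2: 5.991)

30.427; not consistent

With incomplete dominance, a heterozygote × heterozygote cross gives a 1:2:1 phenotypic ratio.
Total ratio parts = 4. Expected numbers out of 1173:
  chestnut: 1173 × 1/4 = 293.25
  palomino: 1173 × 2/4 = 586.5
  cremello: 1173 × 1/4 = 293.25
χ² = Σ (O − E)² / E
  chestnut: (237 − 293.25)² / 293.25 = 10.7896
  palomino: (568 − 586.5)² / 586.5 = 0.5835
  cremello: (368 − 293.25)² / 293.25 = 19.0539
χ² = 10.7896 + 0.5835 + 19.0539 = 30.427
Degrees of freedom = 3 − 1 = 2; critical value at α = 0.05 is 5.991.
Since 30.427 > 5.991, we reject the null hypothesis — the data do not fit the 1:2:1 ratio.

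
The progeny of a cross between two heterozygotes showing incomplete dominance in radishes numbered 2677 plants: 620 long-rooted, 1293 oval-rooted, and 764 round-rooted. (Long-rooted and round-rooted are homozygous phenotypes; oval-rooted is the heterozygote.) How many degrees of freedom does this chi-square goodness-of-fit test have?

With incomplete dominance, a heterozygote × heterozygote cross gives a 1:2:1 phenotypic ratio.
A goodness-of-fit test with 3 phenotype classes has df = 3 − 1 = 2.

2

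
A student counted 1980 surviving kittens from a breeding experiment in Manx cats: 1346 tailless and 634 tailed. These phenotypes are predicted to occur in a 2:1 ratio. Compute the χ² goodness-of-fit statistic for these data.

1.536

The 2:1 ratio has 3 parts, so with N = 1980 the expected counts are:
  tailless: 1980 × 2/3 = 1320
  tailed: 1980 × 1/3 = 660
χ² = Σ (O − E)² / E
  tailless: (1346 − 1320)² / 1320 = 0.5121
  tailed: (634 − 660)² / 660 = 1.0242
χ² = 0.5121 + 1.0242 = 1.5363 ≈ 1.536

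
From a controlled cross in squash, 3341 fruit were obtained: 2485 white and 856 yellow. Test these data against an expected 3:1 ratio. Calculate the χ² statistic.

0.687

The 3:1 ratio has 4 parts, so with N = 3341 the expected counts are:
  white: 3341 × 3/4 = 2505.75
  yellow: 3341 × 1/4 = 835.25
χ² = Σ (O − E)² / E
  white: (2485 − 2505.75)² / 2505.75 = 0.1718
  yellow: (856 − 835.25)² / 835.25 = 0.5155
χ² = 0.1718 + 0.5155 = 0.6873 ≈ 0.687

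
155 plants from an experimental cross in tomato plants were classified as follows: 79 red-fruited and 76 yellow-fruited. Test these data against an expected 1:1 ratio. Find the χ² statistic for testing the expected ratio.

0.058

The 1:1 ratio has 2 parts, so with N = 155 the expected counts are:
  red-fruited: 155 × 1/2 = 77.5
  yellow-fruited: 155 × 1/2 = 77.5
χ² = Σ (O − E)² / E
  red-fruited: (79 − 77.5)² / 77.5 = 0.0290
  yellow-fruited: (76 − 77.5)² / 77.5 = 0.0290
χ² = 0.0290 + 0.0290 = 0.058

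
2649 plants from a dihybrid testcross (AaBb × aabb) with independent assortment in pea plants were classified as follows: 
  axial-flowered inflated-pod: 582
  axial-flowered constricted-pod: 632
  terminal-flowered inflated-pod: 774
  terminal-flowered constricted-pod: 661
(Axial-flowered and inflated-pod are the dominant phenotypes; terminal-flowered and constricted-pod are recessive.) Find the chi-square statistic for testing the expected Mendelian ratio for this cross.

A dihybrid testcross with independent assortment gives a 1:1:1:1 ratio.
Total ratio parts = 4. Expected numbers out of 2649:
  axial-flowered inflated-pod: 2649 × 1/4 = 662.25
  axial-flowered constricted-pod: 2649 × 1/4 = 662.25
  terminal-flowered inflated-pod: 2649 × 1/4 = 662.25
  terminal-flowered constricted-pod: 2649 × 1/4 = 662.25
χ² = Σ (O − E)² / E
  axial-flowered inflated-pod: (582 − 662.25)² / 662.25 = 9.7245
  axial-flowered constricted-pod: (632 − 662.25)² / 662.25 = 1.3817
  terminal-flowered inflated-pod: (774 − 662.25)² / 662.25 = 18.8570
  terminal-flowered constricted-pod: (661 − 662.25)² / 662.25 = 0.0024
χ² = 9.7245 + 1.3817 + 18.8570 + 0.0024 = 29.9656 ≈ 29.966

29.966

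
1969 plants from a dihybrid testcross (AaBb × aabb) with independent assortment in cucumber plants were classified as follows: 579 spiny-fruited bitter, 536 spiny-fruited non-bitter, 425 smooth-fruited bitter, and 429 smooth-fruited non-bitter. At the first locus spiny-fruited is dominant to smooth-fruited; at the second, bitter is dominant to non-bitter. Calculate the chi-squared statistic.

A dihybrid testcross with independent assortment gives a 1:1:1:1 ratio.
Expected counts for N = 1969 under a 1:1:1:1 ratio (total parts = 4):
  spiny-fruited bitter: 1969 × 1/4 = 492.25
  spiny-fruited non-bitter: 1969 × 1/4 = 492.25
  smooth-fruited bitter: 1969 × 1/4 = 492.25
  smooth-fruited non-bitter: 1969 × 1/4 = 492.25
χ² = Σ (O − E)² / E
  spiny-fruited bitter: (579 − 492.25)² / 492.25 = 15.2881
  spiny-fruited non-bitter: (536 − 492.25)² / 492.25 = 3.8884
  smooth-fruited bitter: (425 − 492.25)² / 492.25 = 9.1875
  smooth-fruited non-bitter: (429 − 492.25)² / 492.25 = 8.1271
χ² = 15.2881 + 3.8884 + 9.1875 + 8.1271 = 36.4911 ≈ 36.491

36.491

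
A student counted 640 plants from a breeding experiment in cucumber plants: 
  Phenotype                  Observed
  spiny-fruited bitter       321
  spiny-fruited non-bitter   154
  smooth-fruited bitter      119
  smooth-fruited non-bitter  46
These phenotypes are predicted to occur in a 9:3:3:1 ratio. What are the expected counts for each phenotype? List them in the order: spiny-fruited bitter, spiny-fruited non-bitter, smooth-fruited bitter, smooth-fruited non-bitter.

360, 120, 120, 40

The 9:3:3:1 ratio has 16 parts, so with N = 640 the expected counts are:
  spiny-fruited bitter: 640 × 9/16 = 360
  spiny-fruited non-bitter: 640 × 3/16 = 120
  smooth-fruited bitter: 640 × 3/16 = 120
  smooth-fruited non-bitter: 640 × 1/16 = 40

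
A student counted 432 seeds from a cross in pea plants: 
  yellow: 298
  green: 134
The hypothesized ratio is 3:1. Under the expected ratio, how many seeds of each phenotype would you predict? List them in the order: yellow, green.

324, 108

The 3:1 ratio has 4 parts, so with N = 432 the expected counts are:
  yellow: 432 × 3/4 = 324
  green: 432 × 1/4 = 108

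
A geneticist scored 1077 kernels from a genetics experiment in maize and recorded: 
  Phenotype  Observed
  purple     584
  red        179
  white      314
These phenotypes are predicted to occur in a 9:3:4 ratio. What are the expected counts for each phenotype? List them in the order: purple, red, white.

605.8125, 201.9375, 269.25

Expected counts for N = 1077 under a 9:3:4 ratio (total parts = 16):
  purple: 1077 × 9/16 = 605.8125
  red: 1077 × 3/16 = 201.9375
  white: 1077 × 4/16 = 269.25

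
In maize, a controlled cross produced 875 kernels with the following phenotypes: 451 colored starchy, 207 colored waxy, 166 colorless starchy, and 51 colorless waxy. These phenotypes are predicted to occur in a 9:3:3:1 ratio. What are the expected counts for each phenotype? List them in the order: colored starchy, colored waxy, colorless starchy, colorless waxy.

Total ratio parts = 16. Expected numbers out of 875:
  colored starchy: 875 × 9/16 = 492.1875
  colored waxy: 875 × 3/16 = 164.0625
  colorless starchy: 875 × 3/16 = 164.0625
  colorless waxy: 875 × 1/16 = 54.6875

492.1875, 164.0625, 164.0625, 54.6875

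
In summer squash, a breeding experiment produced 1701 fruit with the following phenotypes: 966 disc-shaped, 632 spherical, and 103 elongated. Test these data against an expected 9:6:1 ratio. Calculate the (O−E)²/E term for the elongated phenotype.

0.103

Under the 9:6:1 hypothesis (Σ ratio = 16, N = 1701):
  disc-shaped: 1701 × 9/16 = 956.8125
  spherical: 1701 × 6/16 = 637.875
  elongated: 1701 × 1/16 = 106.3125
Contribution of elongated: (103 − 106.3125)² / 106.3125 = 0.1032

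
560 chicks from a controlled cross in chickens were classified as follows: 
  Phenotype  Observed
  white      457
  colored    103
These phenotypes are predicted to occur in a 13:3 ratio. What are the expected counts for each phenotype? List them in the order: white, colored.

The 13:3 ratio has 16 parts, so with N = 560 the expected counts are:
  white: 560 × 13/16 = 455
  colored: 560 × 3/16 = 105

455, 105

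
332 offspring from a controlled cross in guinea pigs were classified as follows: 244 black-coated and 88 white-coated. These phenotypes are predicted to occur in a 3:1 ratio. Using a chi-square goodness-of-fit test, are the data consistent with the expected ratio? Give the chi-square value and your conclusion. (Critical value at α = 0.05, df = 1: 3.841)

Total ratio parts = 4. Expected numbers out of 332:
  black-coated: 332 × 3/4 = 249
  white-coated: 332 × 1/4 = 83
χ² = Σ (O − E)² / E
  black-coated: (244 − 249)² / 249 = 0.1004
  white-coated: (88 − 83)² / 83 = 0.3012
χ² = 0.1004 + 0.3012 = 0.4016 ≈ 0.402
Degrees of freedom = 2 − 1 = 1; critical value at α = 0.05 is 3.841.
Since 0.402 < 3.841, we fail to reject the null hypothesis — the data are consistent with the 3:1 ratio.

0.402; consistent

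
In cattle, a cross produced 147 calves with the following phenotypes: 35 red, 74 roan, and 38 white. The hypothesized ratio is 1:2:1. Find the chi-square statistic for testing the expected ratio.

0.129

Expected counts for N = 147 under a 1:2:1 ratio (total parts = 4):
  red: 147 × 1/4 = 36.75
  roan: 147 × 2/4 = 73.5
  white: 147 × 1/4 = 36.75
χ² = Σ (O − E)² / E
  red: (35 − 36.75)² / 36.75 = 0.0833
  roan: (74 − 73.5)² / 73.5 = 0.0034
  white: (38 − 36.75)² / 36.75 = 0.0425
χ² = 0.0833 + 0.0034 + 0.0425 = 0.1292 ≈ 0.129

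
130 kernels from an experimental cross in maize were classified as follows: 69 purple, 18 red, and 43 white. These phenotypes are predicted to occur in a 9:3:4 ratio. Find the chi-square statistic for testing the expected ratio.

Total ratio parts = 16. Expected numbers out of 130:
  purple: 130 × 9/16 = 73.125
  red: 130 × 3/16 = 24.375
  white: 130 × 4/16 = 32.5
χ² = Σ (O − E)² / E
  purple: (69 − 73.125)² / 73.125 = 0.2327
  red: (18 − 24.375)² / 24.375 = 1.6673
  white: (43 − 32.5)² / 32.5 = 3.3923
χ² = 0.2327 + 1.6673 + 3.3923 = 5.2923 ≈ 5.292

5.292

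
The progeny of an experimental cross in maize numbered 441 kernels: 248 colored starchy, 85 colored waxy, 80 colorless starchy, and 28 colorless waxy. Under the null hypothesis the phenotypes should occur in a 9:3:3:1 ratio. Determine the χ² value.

0.159

Total ratio parts = 16. Expected numbers out of 441:
  colored starchy: 441 × 9/16 = 248.0625
  colored waxy: 441 × 3/16 = 82.6875
  colorless starchy: 441 × 3/16 = 82.6875
  colorless waxy: 441 × 1/16 = 27.5625
χ² = Σ (O − E)² / E
  colored starchy: (248 − 248.0625)² / 248.0625 = 0.0000
  colored waxy: (85 − 82.6875)² / 82.6875 = 0.0647
  colorless starchy: (80 − 82.6875)² / 82.6875 = 0.0873
  colorless waxy: (28 − 27.5625)² / 27.5625 = 0.0069
χ² = 0.0000 + 0.0647 + 0.0873 + 0.0069 = 0.1589 ≈ 0.159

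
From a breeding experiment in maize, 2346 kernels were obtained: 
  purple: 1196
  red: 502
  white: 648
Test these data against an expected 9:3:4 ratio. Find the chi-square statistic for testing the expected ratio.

26.804

Under the 9:3:4 hypothesis (Σ ratio = 16, N = 2346):
  purple: 2346 × 9/16 = 1319.625
  red: 2346 × 3/16 = 439.875
  white: 2346 × 4/16 = 586.5
χ² = Σ (O − E)² / E
  purple: (1196 − 1319.625)² / 1319.625 = 11.5814
  red: (502 − 439.875)² / 439.875 = 8.7741
  white: (648 − 586.5)² / 586.5 = 6.4488
χ² = 11.5814 + 8.7741 + 6.4488 = 26.8043 ≈ 26.804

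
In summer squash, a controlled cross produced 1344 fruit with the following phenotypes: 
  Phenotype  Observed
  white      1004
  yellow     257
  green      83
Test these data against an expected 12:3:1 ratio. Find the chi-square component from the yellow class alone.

0.099

The 12:3:1 ratio has 16 parts, so with N = 1344 the expected counts are:
  white: 1344 × 12/16 = 1008
  yellow: 1344 × 3/16 = 252
  green: 1344 × 1/16 = 84
Contribution of yellow: (257 − 252)² / 252 = 0.0992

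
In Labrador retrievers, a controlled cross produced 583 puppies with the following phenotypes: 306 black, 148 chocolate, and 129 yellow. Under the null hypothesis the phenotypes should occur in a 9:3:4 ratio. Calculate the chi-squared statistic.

The 9:3:4 ratio has 16 parts, so with N = 583 the expected counts are:
  black: 583 × 9/16 = 327.9375
  chocolate: 583 × 3/16 = 109.3125
  yellow: 583 × 4/16 = 145.75
χ² = Σ (O − E)² / E
  black: (306 − 327.9375)² / 327.9375 = 1.4675
  chocolate: (148 − 109.3125)² / 109.3125 = 13.6921
  yellow: (129 − 145.75)² / 145.75 = 1.9250
χ² = 1.4675 + 13.6921 + 1.9250 = 17.0846 ≈ 17.085

17.085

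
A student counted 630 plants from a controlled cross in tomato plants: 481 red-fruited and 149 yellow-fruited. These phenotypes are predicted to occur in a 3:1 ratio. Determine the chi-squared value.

The 3:1 ratio has 4 parts, so with N = 630 the expected counts are:
  red-fruited: 630 × 3/4 = 472.5
  yellow-fruited: 630 × 1/4 = 157.5
χ² = Σ (O − E)² / E
  red-fruited: (481 − 472.5)² / 472.5 = 0.1529
  yellow-fruited: (149 − 157.5)² / 157.5 = 0.4587
χ² = 0.1529 + 0.4587 = 0.6116 ≈ 0.612

0.612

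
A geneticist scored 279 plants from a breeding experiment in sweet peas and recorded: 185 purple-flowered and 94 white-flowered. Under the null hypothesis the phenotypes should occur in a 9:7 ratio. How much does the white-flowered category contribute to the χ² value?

The 9:7 ratio has 16 parts, so with N = 279 the expected counts are:
  purple-flowered: 279 × 9/16 = 156.9375
  white-flowered: 279 × 7/16 = 122.0625
Contribution of white-flowered: (94 − 122.0625)² / 122.0625 = 6.4516

6.452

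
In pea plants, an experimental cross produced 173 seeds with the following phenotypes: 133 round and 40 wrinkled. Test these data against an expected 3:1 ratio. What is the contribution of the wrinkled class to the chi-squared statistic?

Under the 3:1 hypothesis (Σ ratio = 4, N = 173):
  round: 173 × 3/4 = 129.75
  wrinkled: 173 × 1/4 = 43.25
Contribution of wrinkled: (40 − 43.25)² / 43.25 = 0.2442

0.244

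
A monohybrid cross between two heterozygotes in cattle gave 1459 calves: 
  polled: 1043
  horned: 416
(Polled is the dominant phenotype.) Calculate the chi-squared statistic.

9.601

For a monohybrid cross between heterozygotes with complete dominance, the expected phenotypic ratio is 3:1.
Expected counts for N = 1459 under a 3:1 ratio (total parts = 4):
  polled: 1459 × 3/4 = 1094.25
  horned: 1459 × 1/4 = 364.75
χ² = Σ (O − E)² / E
  polled: (1043 − 1094.25)² / 1094.25 = 2.4003
  horned: (416 − 364.75)² / 364.75 = 7.2010
χ² = 2.4003 + 7.2010 = 9.6013 ≈ 9.601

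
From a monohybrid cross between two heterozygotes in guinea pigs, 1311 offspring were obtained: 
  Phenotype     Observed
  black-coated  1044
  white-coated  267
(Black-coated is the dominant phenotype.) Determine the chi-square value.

15.014

For a monohybrid cross between heterozygotes with complete dominance, the expected phenotypic ratio is 3:1.
Total ratio parts = 4. Expected numbers out of 1311:
  black-coated: 1311 × 3/4 = 983.25
  white-coated: 1311 × 1/4 = 327.75
χ² = Σ (O − E)² / E
  black-coated: (1044 − 983.25)² / 983.25 = 3.7534
  white-coated: (267 − 327.75)² / 327.75 = 11.2603
χ² = 3.7534 + 11.2603 = 15.0137 ≈ 15.014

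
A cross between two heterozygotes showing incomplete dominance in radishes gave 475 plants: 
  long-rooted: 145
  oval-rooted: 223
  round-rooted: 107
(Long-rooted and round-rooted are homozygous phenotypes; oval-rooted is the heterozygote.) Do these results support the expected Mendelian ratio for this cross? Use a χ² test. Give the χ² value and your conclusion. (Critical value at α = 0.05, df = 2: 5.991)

7.851; not consistent

With incomplete dominance, a heterozygote × heterozygote cross gives a 1:2:1 phenotypic ratio.
Expected counts for N = 475 under a 1:2:1 ratio (total parts = 4):
  long-rooted: 475 × 1/4 = 118.75
  oval-rooted: 475 × 2/4 = 237.5
  round-rooted: 475 × 1/4 = 118.75
χ² = Σ (O − E)² / E
  long-rooted: (145 − 118.75)² / 118.75 = 5.8026
  oval-rooted: (223 − 237.5)² / 237.5 = 0.8853
  round-rooted: (107 − 118.75)² / 118.75 = 1.1626
χ² = 5.8026 + 0.8853 + 1.1626 = 7.8505 ≈ 7.851
Degrees of freedom = 3 − 1 = 2; critical value at α = 0.05 is 5.991.
Since 7.851 > 5.991, we reject the null hypothesis — the data do not fit the 1:2:1 ratio.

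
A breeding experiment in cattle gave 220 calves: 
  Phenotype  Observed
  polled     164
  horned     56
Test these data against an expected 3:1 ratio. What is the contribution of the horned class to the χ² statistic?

0.018

Under the 3:1 hypothesis (Σ ratio = 4, N = 220):
  polled: 220 × 3/4 = 165
  horned: 220 × 1/4 = 55
Contribution of horned: (56 − 55)² / 55 = 0.0182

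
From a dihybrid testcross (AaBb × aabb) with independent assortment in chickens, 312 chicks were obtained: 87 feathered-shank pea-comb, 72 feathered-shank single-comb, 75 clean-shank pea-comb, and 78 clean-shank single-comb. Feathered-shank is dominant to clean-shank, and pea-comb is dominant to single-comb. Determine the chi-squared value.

1.615

A dihybrid testcross with independent assortment gives a 1:1:1:1 ratio.
Total ratio parts = 4. Expected numbers out of 312:
  feathered-shank pea-comb: 312 × 1/4 = 78
  feathered-shank single-comb: 312 × 1/4 = 78
  clean-shank pea-comb: 312 × 1/4 = 78
  clean-shank single-comb: 312 × 1/4 = 78
χ² = Σ (O − E)² / E
  feathered-shank pea-comb: (87 − 78)² / 78 = 1.0385
  feathered-shank single-comb: (72 − 78)² / 78 = 0.4615
  clean-shank pea-comb: (75 − 78)² / 78 = 0.1154
  clean-shank single-comb: (78 − 78)² / 78 = 0.0000
χ² = 1.0385 + 0.4615 + 0.1154 + 0.0000 = 1.6154 ≈ 1.615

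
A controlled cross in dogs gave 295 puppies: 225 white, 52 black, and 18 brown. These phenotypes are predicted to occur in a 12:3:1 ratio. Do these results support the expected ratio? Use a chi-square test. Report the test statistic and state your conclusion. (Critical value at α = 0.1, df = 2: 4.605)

0.272; consistent

The 12:3:1 ratio has 16 parts, so with N = 295 the expected counts are:
  white: 295 × 12/16 = 221.25
  black: 295 × 3/16 = 55.3125
  brown: 295 × 1/16 = 18.4375
χ² = Σ (O − E)² / E
  white: (225 − 221.25)² / 221.25 = 0.0636
  black: (52 − 55.3125)² / 55.3125 = 0.1984
  brown: (18 − 18.4375)² / 18.4375 = 0.0104
χ² = 0.0636 + 0.1984 + 0.0104 = 0.2724 ≈ 0.272
Degrees of freedom = 3 − 1 = 2; critical value at α = 0.1 is 4.605.
Since 0.272 < 4.605, we fail to reject the null hypothesis — the data are consistent with the 12:3:1 ratio.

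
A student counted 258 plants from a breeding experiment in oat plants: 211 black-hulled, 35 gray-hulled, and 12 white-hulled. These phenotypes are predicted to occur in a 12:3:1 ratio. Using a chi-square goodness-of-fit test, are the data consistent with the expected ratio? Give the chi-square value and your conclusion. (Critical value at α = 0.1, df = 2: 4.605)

Total ratio parts = 16. Expected numbers out of 258:
  black-hulled: 258 × 12/16 = 193.5
  gray-hulled: 258 × 3/16 = 48.375
  white-hulled: 258 × 1/16 = 16.125
χ² = Σ (O − E)² / E
  black-hulled: (211 − 193.5)² / 193.5 = 1.5827
  gray-hulled: (35 − 48.375)² / 48.375 = 3.6980
  white-hulled: (12 − 16.125)² / 16.125 = 1.0552
χ² = 1.5827 + 3.6980 + 1.0552 = 6.3359 ≈ 6.336
Degrees of freedom = 3 − 1 = 2; critical value at α = 0.1 is 4.605.
Since 6.336 > 4.605, we reject the null hypothesis — the data do not fit the 12:3:1 ratio.

6.336; not consistent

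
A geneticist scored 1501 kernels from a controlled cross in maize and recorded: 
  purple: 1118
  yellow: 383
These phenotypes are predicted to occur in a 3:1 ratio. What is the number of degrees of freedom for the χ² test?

A goodness-of-fit test with 2 phenotype classes has df = 2 − 1 = 1.

1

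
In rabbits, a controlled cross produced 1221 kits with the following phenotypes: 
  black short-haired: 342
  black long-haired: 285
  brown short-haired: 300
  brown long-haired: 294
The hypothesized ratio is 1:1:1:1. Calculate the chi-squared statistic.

Expected counts for N = 1221 under a 1:1:1:1 ratio (total parts = 4):
  black short-haired: 1221 × 1/4 = 305.25
  black long-haired: 1221 × 1/4 = 305.25
  brown short-haired: 1221 × 1/4 = 305.25
  brown long-haired: 1221 × 1/4 = 305.25
χ² = Σ (O − E)² / E
  black short-haired: (342 − 305.25)² / 305.25 = 4.4244
  black long-haired: (285 − 305.25)² / 305.25 = 1.3434
  brown short-haired: (300 − 305.25)² / 305.25 = 0.0903
  brown long-haired: (294 − 305.25)² / 305.25 = 0.4146
χ² = 4.4244 + 1.3434 + 0.0903 + 0.4146 = 6.2727 ≈ 6.273

6.273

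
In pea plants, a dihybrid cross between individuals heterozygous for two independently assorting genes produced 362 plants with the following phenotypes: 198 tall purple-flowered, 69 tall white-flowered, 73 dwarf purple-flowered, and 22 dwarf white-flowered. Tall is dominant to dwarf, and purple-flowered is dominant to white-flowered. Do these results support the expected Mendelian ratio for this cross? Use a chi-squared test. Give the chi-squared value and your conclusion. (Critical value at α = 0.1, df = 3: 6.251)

A dihybrid F₂ with independent assortment and complete dominance at both loci gives a 9:3:3:1 phenotypic ratio.
Expected counts for N = 362 under a 9:3:3:1 ratio (total parts = 16):
  tall purple-flowered: 362 × 9/16 = 203.625
  tall white-flowered: 362 × 3/16 = 67.875
  dwarf purple-flowered: 362 × 3/16 = 67.875
  dwarf white-flowered: 362 × 1/16 = 22.625
χ² = Σ (O − E)² / E
  tall purple-flowered: (198 − 203.625)² / 203.625 = 0.1554
  tall white-flowered: (69 − 67.875)² / 67.875 = 0.0186
  dwarf purple-flowered: (73 − 67.875)² / 67.875 = 0.3870
  dwarf white-flowered: (22 − 22.625)² / 22.625 = 0.0173
χ² = 0.1554 + 0.0186 + 0.3870 + 0.0173 = 0.5783 ≈ 0.578
Degrees of freedom = 4 − 1 = 3; critical value at α = 0.1 is 6.251.
Since 0.578 < 6.251, we fail to reject the null hypothesis — the data are consistent with the 9:3:3:1 ratio.

0.578; consistent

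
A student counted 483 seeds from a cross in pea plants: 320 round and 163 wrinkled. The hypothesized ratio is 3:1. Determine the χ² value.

The 3:1 ratio has 4 parts, so with N = 483 the expected counts are:
  round: 483 × 3/4 = 362.25
  wrinkled: 483 × 1/4 = 120.75
χ² = Σ (O − E)² / E
  round: (320 − 362.25)² / 362.25 = 4.9277
  wrinkled: (163 − 120.75)² / 120.75 = 14.7831
χ² = 4.9277 + 14.7831 = 19.7108 ≈ 19.711

19.711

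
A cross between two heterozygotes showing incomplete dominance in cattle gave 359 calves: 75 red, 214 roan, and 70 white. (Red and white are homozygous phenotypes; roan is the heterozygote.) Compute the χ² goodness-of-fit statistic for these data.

13.401

With incomplete dominance, a heterozygote × heterozygote cross gives a 1:2:1 phenotypic ratio.
Under the 1:2:1 hypothesis (Σ ratio = 4, N = 359):
  red: 359 × 1/4 = 89.75
  roan: 359 × 2/4 = 179.5
  white: 359 × 1/4 = 89.75
χ² = Σ (O − E)² / E
  red: (75 − 89.75)² / 89.75 = 2.4241
  roan: (214 − 179.5)² / 179.5 = 6.6309
  white: (70 − 89.75)² / 89.75 = 4.3461
χ² = 2.4241 + 6.6309 + 4.3461 = 13.4011 ≈ 13.401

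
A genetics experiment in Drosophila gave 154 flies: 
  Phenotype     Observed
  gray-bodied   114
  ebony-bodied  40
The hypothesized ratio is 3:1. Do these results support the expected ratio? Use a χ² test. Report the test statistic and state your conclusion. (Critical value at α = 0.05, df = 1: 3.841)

Expected counts for N = 154 under a 3:1 ratio (total parts = 4):
  gray-bodied: 154 × 3/4 = 115.5
  ebony-bodied: 154 × 1/4 = 38.5
χ² = Σ (O − E)² / E
  gray-bodied: (114 − 115.5)² / 115.5 = 0.0195
  ebony-bodied: (40 − 38.5)² / 38.5 = 0.0584
χ² = 0.0195 + 0.0584 = 0.0779 ≈ 0.078
Degrees of freedom = 2 − 1 = 1; critical value at α = 0.05 is 3.841.
Since 0.078 < 3.841, we fail to reject the null hypothesis — the data are consistent with the 3:1 ratio.

0.078; consistent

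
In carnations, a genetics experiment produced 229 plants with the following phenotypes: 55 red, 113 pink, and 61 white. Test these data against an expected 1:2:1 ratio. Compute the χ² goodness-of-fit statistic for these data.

0.354

The 1:2:1 ratio has 4 parts, so with N = 229 the expected counts are:
  red: 229 × 1/4 = 57.25
  pink: 229 × 2/4 = 114.5
  white: 229 × 1/4 = 57.25
χ² = Σ (O − E)² / E
  red: (55 − 57.25)² / 57.25 = 0.0884
  pink: (113 − 114.5)² / 114.5 = 0.0197
  white: (61 − 57.25)² / 57.25 = 0.2456
χ² = 0.0884 + 0.0197 + 0.2456 = 0.3537 ≈ 0.354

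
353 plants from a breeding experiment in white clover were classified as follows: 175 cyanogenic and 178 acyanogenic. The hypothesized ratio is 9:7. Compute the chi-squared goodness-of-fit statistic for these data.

6.391

Under the 9:7 hypothesis (Σ ratio = 16, N = 353):
  cyanogenic: 353 × 9/16 = 198.5625
  acyanogenic: 353 × 7/16 = 154.4375
χ² = Σ (O − E)² / E
  cyanogenic: (175 − 198.5625)² / 198.5625 = 2.7961
  acyanogenic: (178 − 154.4375)² / 154.4375 = 3.5949
χ² = 2.7961 + 3.5949 = 6.391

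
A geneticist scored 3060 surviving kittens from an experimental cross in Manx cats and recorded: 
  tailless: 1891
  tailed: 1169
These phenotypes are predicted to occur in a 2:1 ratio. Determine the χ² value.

Expected counts for N = 3060 under a 2:1 ratio (total parts = 3):
  tailless: 3060 × 2/3 = 2040
  tailed: 3060 × 1/3 = 1020
χ² = Σ (O − E)² / E
  tailless: (1891 − 2040)² / 2040 = 10.8828
  tailed: (1169 − 1020)² / 1020 = 21.7657
χ² = 10.8828 + 21.7657 = 32.6485 ≈ 32.649

32.649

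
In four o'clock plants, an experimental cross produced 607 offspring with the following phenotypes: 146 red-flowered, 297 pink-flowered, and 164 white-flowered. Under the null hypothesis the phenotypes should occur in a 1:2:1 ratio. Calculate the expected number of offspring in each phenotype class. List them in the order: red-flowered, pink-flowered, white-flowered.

151.75, 303.5, 151.75

Under the 1:2:1 hypothesis (Σ ratio = 4, N = 607):
  red-flowered: 607 × 1/4 = 151.75
  pink-flowered: 607 × 2/4 = 303.5
  white-flowered: 607 × 1/4 = 151.75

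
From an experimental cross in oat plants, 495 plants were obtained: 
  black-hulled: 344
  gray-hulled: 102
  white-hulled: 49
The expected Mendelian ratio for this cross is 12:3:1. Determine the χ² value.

13.455

Total ratio parts = 16. Expected numbers out of 495:
  black-hulled: 495 × 12/16 = 371.25
  gray-hulled: 495 × 3/16 = 92.8125
  white-hulled: 495 × 1/16 = 30.9375
χ² = Σ (O − E)² / E
  black-hulled: (344 − 371.25)² / 371.25 = 2.0002
  gray-hulled: (102 − 92.8125)² / 92.8125 = 0.9095
  white-hulled: (49 − 30.9375)² / 30.9375 = 10.5456
χ² = 2.0002 + 0.9095 + 10.5456 = 13.4553 ≈ 13.455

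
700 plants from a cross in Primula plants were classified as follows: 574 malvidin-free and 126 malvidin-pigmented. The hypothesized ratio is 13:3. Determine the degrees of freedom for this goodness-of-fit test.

1

A goodness-of-fit test with 2 phenotype classes has df = 2 − 1 = 1.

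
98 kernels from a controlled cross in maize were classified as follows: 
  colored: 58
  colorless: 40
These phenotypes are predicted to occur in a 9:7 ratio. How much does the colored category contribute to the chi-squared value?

Expected counts for N = 98 under a 9:7 ratio (total parts = 16):
  colored: 98 × 9/16 = 55.125
  colorless: 98 × 7/16 = 42.875
Contribution of colored: (58 − 55.125)² / 55.125 = 0.1499

0.150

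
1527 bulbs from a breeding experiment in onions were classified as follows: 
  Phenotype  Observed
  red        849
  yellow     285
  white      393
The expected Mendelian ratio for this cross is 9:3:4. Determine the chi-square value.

The 9:3:4 ratio has 16 parts, so with N = 1527 the expected counts are:
  red: 1527 × 9/16 = 858.9375
  yellow: 1527 × 3/16 = 286.3125
  white: 1527 × 4/16 = 381.75
χ² = Σ (O − E)² / E
  red: (849 − 858.9375)² / 858.9375 = 0.1150
  yellow: (285 − 286.3125)² / 286.3125 = 0.0060
  white: (393 − 381.75)² / 381.75 = 0.3315
χ² = 0.1150 + 0.0060 + 0.3315 = 0.4525 ≈ 0.453

0.453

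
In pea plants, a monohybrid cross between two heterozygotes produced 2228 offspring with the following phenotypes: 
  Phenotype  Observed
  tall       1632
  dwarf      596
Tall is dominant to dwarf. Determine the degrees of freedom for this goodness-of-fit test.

1

For a monohybrid cross between heterozygotes with complete dominance, the expected phenotypic ratio is 3:1.
A goodness-of-fit test with 2 phenotype classes has df = 2 − 1 = 1.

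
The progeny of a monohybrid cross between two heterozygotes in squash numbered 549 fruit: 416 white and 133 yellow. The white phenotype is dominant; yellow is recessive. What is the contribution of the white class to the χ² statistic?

For a monohybrid cross between heterozygotes with complete dominance, the expected phenotypic ratio is 3:1.
Expected counts for N = 549 under a 3:1 ratio (total parts = 4):
  white: 549 × 3/4 = 411.75
  yellow: 549 × 1/4 = 137.25
Contribution of white: (416 − 411.75)² / 411.75 = 0.0439

0.044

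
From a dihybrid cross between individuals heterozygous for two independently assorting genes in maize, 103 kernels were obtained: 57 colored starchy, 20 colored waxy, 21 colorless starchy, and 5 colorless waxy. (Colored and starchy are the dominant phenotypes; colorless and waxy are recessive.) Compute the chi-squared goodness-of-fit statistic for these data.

0.508

A dihybrid F₂ with independent assortment and complete dominance at both loci gives a 9:3:3:1 phenotypic ratio.
Under the 9:3:3:1 hypothesis (Σ ratio = 16, N = 103):
  colored starchy: 103 × 9/16 = 57.9375
  colored waxy: 103 × 3/16 = 19.3125
  colorless starchy: 103 × 3/16 = 19.3125
  colorless waxy: 103 × 1/16 = 6.4375
χ² = Σ (O − E)² / E
  colored starchy: (57 − 57.9375)² / 57.9375 = 0.0152
  colored waxy: (20 − 19.3125)² / 19.3125 = 0.0245
  colorless starchy: (21 − 19.3125)² / 19.3125 = 0.1475
  colorless waxy: (5 − 6.4375)² / 6.4375 = 0.3210
χ² = 0.0152 + 0.0245 + 0.1475 + 0.3210 = 0.5082 ≈ 0.508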